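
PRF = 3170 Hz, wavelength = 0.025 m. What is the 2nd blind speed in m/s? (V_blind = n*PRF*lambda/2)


V_blind = 2 * 3170 * 0.025 / 2 = 79.3 m/s

79.3 m/s


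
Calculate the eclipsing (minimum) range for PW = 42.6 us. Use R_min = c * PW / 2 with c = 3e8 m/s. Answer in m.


R_min = 3e8 * 42.6e-6 / 2 = 6390.0 m

6390.0 m


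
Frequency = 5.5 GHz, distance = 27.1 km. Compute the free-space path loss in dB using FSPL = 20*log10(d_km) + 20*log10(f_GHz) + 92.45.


20*log10(27.1) = 28.66
20*log10(5.5) = 14.81
FSPL = 135.9 dB

135.9 dB


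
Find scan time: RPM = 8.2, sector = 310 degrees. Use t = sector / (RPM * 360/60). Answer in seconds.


t = 310 / (8.2 * 360) * 60 = 6.3 s

6.3 s


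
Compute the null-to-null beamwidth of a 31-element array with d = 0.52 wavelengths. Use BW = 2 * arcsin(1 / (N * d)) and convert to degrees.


1/(N*d) = 1/(31*0.52) = 0.062035
BW = 2*arcsin(0.062035) = 7.1 degrees

7.1 degrees


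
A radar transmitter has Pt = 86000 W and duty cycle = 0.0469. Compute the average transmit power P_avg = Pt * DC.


P_avg = 86000 * 0.0469 = 4033.4 W

4033.4 W


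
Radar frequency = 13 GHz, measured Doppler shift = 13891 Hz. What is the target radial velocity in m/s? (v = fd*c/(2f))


v = 13891 * 3e8 / (2 * 13000000000.0) = 160.3 m/s

160.3 m/s


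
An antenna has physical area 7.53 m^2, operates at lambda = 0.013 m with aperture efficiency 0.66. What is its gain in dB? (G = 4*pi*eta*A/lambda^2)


G_linear = 4*pi*0.66*7.53/0.013^2 = 369540.52
G_dB = 10*log10(369540.52) = 55.7 dB

55.7 dB


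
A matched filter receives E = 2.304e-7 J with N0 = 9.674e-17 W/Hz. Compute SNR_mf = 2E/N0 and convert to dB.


SNR_lin = 2 * 2.304e-7 / 9.674e-17 = 4.763e9
SNR_dB = 10*log10(4.763e9) = 96.8 dB

96.8 dB


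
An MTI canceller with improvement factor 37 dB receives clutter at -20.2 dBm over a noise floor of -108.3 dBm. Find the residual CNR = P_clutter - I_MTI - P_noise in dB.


CNR = -20.2 - 37 - (-108.3) = 51.1 dB

51.1 dB


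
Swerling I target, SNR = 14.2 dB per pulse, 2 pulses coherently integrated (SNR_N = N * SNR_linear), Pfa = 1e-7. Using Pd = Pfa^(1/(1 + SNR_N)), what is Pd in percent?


SNR_lin = 10^(14.2/10) = 26.30268
SNR_N = 2 * 26.30268 = 52.60536
1/(1 + SNR_N) = 1/53.60536 = 0.0186549
Pd = (1e-7)^0.0186549 = 0.74031
Pd = 74.0%

74.0%


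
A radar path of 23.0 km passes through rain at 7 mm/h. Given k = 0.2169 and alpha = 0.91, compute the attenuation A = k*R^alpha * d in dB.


gamma = 0.2169 * 7^0.91 = 1.274379 dB/km
A = 1.274379 * 23.0 = 29.31 dB

29.31 dB


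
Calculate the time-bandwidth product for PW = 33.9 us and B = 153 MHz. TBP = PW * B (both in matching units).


TBP = 33.9 * 153 = 5186.7

5186.7


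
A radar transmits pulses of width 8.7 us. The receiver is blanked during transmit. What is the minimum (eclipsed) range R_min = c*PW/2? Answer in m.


R_min = 3e8 * 8.7e-6 / 2 = 1305.0 m

1305.0 m


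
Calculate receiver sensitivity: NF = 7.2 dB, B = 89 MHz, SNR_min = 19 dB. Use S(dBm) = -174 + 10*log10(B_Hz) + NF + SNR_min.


10*log10(89000000.0) = 79.49
S = -174 + 79.49 + 7.2 + 19 = -68.3 dBm

-68.3 dBm


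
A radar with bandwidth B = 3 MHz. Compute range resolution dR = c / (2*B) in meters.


dR = 3e8 / (2 * 3000000.0) = 50.0 m

50.0 m


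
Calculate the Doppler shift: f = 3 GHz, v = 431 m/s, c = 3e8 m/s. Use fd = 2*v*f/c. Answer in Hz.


fd = 2 * 431 * 3000000000.0 / 3e8 = 8620.0 Hz

8620.0 Hz


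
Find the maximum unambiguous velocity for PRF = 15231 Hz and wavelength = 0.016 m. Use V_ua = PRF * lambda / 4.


V_ua = 15231 * 0.016 / 4 = 60.9 m/s

60.9 m/s


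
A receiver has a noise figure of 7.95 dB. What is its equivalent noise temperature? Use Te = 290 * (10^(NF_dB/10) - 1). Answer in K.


NF_lin = 10^(7.95/10) = 6.237348
Te = 290 * (6.237348 - 1) = 1518.8 K

1518.8 K


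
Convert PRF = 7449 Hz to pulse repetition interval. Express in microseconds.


PRI = 1/7449 = 0.0001342462 s = 134.2 us

134.2 us


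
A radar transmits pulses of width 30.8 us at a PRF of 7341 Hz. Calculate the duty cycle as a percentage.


DC = 30.8e-6 * 7341 * 100 = 22.61%

22.61%


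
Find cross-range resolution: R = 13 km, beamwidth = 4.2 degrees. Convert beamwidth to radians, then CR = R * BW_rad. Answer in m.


BW_rad = 0.073303829
CR = 13000 * 0.073303829 = 952.9 m

952.9 m


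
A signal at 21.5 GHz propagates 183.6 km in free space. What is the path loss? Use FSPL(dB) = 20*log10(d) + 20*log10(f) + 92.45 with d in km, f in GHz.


20*log10(183.6) = 45.28
20*log10(21.5) = 26.65
FSPL = 164.4 dB

164.4 dB


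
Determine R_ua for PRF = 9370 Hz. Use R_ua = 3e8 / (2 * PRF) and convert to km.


R_ua = 3e8 / (2 * 9370) = 16008.5 m = 16.0 km

16.0 km


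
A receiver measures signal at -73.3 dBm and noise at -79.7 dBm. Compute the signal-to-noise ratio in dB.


SNR = -73.3 - (-79.7) = 6.4 dB

6.4 dB


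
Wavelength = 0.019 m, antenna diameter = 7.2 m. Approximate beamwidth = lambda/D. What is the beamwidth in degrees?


BW_rad = 0.019 / 7.2 = 0.002639
BW_deg = 0.15 degrees

0.15 degrees


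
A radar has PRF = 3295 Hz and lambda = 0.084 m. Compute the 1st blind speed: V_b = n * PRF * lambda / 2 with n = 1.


V_blind = 1 * 3295 * 0.084 / 2 = 138.4 m/s

138.4 m/s


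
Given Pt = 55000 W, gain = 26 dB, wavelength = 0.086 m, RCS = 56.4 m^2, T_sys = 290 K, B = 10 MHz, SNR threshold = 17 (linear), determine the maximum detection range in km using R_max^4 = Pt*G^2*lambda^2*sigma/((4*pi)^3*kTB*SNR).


G_lin = 10^(26/10) = 398.107171
R^4 = 55000 * 398.107171^2 * 0.086^2 * 56.4 / ((4*pi)^3 * 1.38e-23 * 290 * 10000000.0 * 17)
R^4 = 2.69329e18 m^4
R_max = (2.69329e18)^(1/4) = 40510.8 m = 40.5 km

40.5 km


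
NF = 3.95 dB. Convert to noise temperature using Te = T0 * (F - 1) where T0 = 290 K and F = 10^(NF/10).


NF_lin = 10^(3.95/10) = 2.483133
Te = 290 * (2.483133 - 1) = 430.1 K

430.1 K


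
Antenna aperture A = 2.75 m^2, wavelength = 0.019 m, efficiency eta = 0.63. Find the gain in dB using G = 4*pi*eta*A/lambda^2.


G_linear = 4*pi*0.63*2.75/0.019^2 = 60308.14
G_dB = 10*log10(60308.14) = 47.8 dB

47.8 dB


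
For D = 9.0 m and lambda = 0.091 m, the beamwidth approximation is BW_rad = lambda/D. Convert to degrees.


BW_rad = 0.091 / 9.0 = 0.010111
BW_deg = 0.58 degrees

0.58 degrees


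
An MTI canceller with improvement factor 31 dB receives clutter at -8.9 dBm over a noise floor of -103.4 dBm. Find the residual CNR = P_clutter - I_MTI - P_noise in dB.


CNR = -8.9 - 31 - (-103.4) = 63.5 dB

63.5 dB


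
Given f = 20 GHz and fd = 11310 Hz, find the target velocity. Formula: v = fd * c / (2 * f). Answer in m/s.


v = 11310 * 3e8 / (2 * 20000000000.0) = 84.8 m/s

84.8 m/s


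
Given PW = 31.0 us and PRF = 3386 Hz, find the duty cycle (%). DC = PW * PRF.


DC = 31.0e-6 * 3386 * 100 = 10.5%

10.5%


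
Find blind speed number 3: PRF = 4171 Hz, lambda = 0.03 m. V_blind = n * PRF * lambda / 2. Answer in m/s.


V_blind = 3 * 4171 * 0.03 / 2 = 187.7 m/s

187.7 m/s


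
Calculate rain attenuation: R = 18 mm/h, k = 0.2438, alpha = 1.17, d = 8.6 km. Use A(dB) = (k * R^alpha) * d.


gamma = 0.2438 * 18^1.17 = 7.173028 dB/km
A = 7.173028 * 8.6 = 61.69 dB

61.69 dB


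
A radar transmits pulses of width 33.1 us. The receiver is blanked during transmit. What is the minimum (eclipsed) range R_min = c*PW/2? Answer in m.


R_min = 3e8 * 33.1e-6 / 2 = 4965.0 m

4965.0 m


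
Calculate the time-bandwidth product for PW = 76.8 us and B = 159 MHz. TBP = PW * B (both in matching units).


TBP = 76.8 * 159 = 12211.2

12211.2


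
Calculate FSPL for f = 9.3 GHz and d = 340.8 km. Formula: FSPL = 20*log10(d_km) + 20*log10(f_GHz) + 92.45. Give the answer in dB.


20*log10(340.8) = 50.65
20*log10(9.3) = 19.37
FSPL = 162.5 dB

162.5 dB


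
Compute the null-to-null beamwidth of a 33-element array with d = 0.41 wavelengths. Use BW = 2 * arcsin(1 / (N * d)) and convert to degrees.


1/(N*d) = 1/(33*0.41) = 0.07391
BW = 2*arcsin(0.07391) = 8.5 degrees

8.5 degrees


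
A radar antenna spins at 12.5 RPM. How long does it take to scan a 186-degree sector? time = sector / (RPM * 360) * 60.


t = 186 / (12.5 * 360) * 60 = 2.48 s

2.48 s


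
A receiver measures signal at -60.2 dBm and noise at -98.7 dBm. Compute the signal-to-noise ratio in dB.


SNR = -60.2 - (-98.7) = 38.5 dB

38.5 dB


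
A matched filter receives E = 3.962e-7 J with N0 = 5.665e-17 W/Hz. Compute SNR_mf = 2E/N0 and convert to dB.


SNR_lin = 2 * 3.962e-7 / 5.665e-17 = 1.399e10
SNR_dB = 10*log10(1.399e10) = 101.5 dB

101.5 dB


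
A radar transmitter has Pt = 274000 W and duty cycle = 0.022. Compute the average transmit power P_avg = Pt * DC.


P_avg = 274000 * 0.022 = 6028.0 W

6028.0 W


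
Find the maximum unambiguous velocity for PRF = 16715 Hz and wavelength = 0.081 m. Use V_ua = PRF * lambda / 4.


V_ua = 16715 * 0.081 / 4 = 338.5 m/s

338.5 m/s


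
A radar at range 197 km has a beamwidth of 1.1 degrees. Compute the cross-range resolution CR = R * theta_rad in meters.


BW_rad = 0.019198622
CR = 197000 * 0.019198622 = 3782.1 m

3782.1 m


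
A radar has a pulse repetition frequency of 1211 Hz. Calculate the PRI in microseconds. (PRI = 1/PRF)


PRI = 1/1211 = 0.0008257638 s = 825.8 us

825.8 us


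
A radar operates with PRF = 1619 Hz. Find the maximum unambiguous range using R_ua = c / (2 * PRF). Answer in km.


R_ua = 3e8 / (2 * 1619) = 92649.8 m = 92.6 km

92.6 km


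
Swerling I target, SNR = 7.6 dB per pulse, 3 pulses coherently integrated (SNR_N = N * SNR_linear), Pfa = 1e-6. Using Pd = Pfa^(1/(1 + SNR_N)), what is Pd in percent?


SNR_lin = 10^(7.6/10) = 5.7544
SNR_N = 3 * 5.7544 = 17.2632
1/(1 + SNR_N) = 1/18.2632 = 0.0547549
Pd = (1e-6)^0.0547549 = 0.46932
Pd = 46.9%

46.9%


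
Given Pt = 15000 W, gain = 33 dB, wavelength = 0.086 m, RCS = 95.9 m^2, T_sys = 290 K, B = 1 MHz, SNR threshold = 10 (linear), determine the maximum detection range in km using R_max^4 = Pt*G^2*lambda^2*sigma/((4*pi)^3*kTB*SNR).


G_lin = 10^(33/10) = 1995.262315
R^4 = 15000 * 1995.262315^2 * 0.086^2 * 95.9 / ((4*pi)^3 * 1.38e-23 * 290 * 1000000.0 * 10)
R^4 = 5.33335e20 m^4
R_max = (5.33335e20)^(1/4) = 151967.3 m = 152.0 km

152.0 km


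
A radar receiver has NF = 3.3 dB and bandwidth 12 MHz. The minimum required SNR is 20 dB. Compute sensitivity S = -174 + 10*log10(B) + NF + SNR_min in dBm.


10*log10(12000000.0) = 70.79
S = -174 + 70.79 + 3.3 + 20 = -79.9 dBm

-79.9 dBm


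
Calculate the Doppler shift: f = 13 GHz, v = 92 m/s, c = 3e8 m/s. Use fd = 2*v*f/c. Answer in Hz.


fd = 2 * 92 * 13000000000.0 / 3e8 = 7973.3 Hz

7973.3 Hz


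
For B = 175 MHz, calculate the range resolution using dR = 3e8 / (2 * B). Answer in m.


dR = 3e8 / (2 * 175000000.0) = 0.86 m

0.86 m


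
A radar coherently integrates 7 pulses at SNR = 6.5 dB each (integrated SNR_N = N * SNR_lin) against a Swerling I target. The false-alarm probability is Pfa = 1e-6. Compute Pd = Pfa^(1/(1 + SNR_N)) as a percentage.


SNR_lin = 10^(6.5/10) = 4.46684
SNR_N = 7 * 4.46684 = 31.26788
1/(1 + SNR_N) = 1/32.26788 = 0.0309906
Pd = (1e-6)^0.0309906 = 0.65171
Pd = 65.2%

65.2%


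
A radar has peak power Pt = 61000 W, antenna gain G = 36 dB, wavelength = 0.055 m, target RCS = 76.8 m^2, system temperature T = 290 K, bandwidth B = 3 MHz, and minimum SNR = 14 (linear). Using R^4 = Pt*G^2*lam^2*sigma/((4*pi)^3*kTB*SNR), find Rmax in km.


G_lin = 10^(36/10) = 3981.071706
R^4 = 61000 * 3981.071706^2 * 0.055^2 * 76.8 / ((4*pi)^3 * 1.38e-23 * 290 * 3000000.0 * 14)
R^4 = 6.7338e20 m^4
R_max = (6.7338e20)^(1/4) = 161088.7 m = 161.1 km

161.1 km


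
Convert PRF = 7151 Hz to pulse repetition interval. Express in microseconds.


PRI = 1/7151 = 0.0001398406 s = 139.8 us

139.8 us


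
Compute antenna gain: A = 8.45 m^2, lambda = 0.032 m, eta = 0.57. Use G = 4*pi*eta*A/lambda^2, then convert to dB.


G_linear = 4*pi*0.57*8.45/0.032^2 = 59107.35
G_dB = 10*log10(59107.35) = 47.7 dB

47.7 dB


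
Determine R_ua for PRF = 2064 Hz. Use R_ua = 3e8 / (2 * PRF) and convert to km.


R_ua = 3e8 / (2 * 2064) = 72674.4 m = 72.7 km

72.7 km


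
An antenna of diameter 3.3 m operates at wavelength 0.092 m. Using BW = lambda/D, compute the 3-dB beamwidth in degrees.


BW_rad = 0.092 / 3.3 = 0.027879
BW_deg = 1.6 degrees

1.6 degrees


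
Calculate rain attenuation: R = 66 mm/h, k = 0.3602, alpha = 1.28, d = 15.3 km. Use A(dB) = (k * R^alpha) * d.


gamma = 0.3602 * 66^1.28 = 76.83515 dB/km
A = 76.83515 * 15.3 = 1175.58 dB

1175.58 dB


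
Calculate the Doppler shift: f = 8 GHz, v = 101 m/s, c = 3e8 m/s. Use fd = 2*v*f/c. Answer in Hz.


fd = 2 * 101 * 8000000000.0 / 3e8 = 5386.7 Hz

5386.7 Hz


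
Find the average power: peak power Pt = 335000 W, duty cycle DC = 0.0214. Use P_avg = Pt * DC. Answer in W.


P_avg = 335000 * 0.0214 = 7169.0 W

7169.0 W


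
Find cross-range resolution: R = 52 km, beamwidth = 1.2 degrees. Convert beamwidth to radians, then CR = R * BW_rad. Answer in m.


BW_rad = 0.020943951
CR = 52000 * 0.020943951 = 1089.1 m

1089.1 m


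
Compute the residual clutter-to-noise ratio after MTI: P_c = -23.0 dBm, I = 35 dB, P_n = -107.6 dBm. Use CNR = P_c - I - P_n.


CNR = -23.0 - 35 - (-107.6) = 49.6 dB

49.6 dB


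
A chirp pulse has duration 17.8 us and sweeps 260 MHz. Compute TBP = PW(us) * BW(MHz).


TBP = 17.8 * 260 = 4628.0

4628.0


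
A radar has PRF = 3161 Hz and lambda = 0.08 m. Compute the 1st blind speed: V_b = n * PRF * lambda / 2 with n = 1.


V_blind = 1 * 3161 * 0.08 / 2 = 126.4 m/s

126.4 m/s


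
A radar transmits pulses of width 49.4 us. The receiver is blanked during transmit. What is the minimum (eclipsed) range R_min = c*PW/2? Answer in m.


R_min = 3e8 * 49.4e-6 / 2 = 7410.0 m

7410.0 m


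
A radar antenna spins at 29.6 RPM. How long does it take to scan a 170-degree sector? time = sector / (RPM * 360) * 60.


t = 170 / (29.6 * 360) * 60 = 0.96 s

0.96 s


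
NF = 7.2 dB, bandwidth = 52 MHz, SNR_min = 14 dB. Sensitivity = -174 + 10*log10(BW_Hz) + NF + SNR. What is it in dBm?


10*log10(52000000.0) = 77.16
S = -174 + 77.16 + 7.2 + 14 = -75.6 dBm

-75.6 dBm


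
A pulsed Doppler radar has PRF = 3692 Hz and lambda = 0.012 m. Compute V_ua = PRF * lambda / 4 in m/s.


V_ua = 3692 * 0.012 / 4 = 11.1 m/s

11.1 m/s


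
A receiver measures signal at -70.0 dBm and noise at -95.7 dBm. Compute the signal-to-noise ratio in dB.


SNR = -70.0 - (-95.7) = 25.7 dB

25.7 dB


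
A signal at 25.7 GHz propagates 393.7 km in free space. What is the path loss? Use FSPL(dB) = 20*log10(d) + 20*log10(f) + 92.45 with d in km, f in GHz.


20*log10(393.7) = 51.9
20*log10(25.7) = 28.2
FSPL = 172.6 dB

172.6 dB


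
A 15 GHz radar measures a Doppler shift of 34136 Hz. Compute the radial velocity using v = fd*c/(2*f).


v = 34136 * 3e8 / (2 * 15000000000.0) = 341.4 m/s

341.4 m/s


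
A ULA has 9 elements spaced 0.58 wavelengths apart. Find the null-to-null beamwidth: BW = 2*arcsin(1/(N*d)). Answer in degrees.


1/(N*d) = 1/(9*0.58) = 0.191571
BW = 2*arcsin(0.191571) = 22.1 degrees

22.1 degrees


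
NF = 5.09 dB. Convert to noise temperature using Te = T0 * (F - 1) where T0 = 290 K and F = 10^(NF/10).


NF_lin = 10^(5.09/10) = 3.228494
Te = 290 * (3.228494 - 1) = 646.3 K

646.3 K


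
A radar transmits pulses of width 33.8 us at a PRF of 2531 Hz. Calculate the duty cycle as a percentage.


DC = 33.8e-6 * 2531 * 100 = 8.55%

8.55%


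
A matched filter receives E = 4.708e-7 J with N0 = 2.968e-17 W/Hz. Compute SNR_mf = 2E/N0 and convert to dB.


SNR_lin = 2 * 4.708e-7 / 2.968e-17 = 3.173e10
SNR_dB = 10*log10(3.173e10) = 105.0 dB

105.0 dB


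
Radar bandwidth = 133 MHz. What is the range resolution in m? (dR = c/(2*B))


dR = 3e8 / (2 * 133000000.0) = 1.13 m

1.13 m


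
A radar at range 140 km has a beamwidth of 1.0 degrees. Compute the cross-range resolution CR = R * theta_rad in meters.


BW_rad = 0.017453293
CR = 140000 * 0.017453293 = 2443.5 m

2443.5 m


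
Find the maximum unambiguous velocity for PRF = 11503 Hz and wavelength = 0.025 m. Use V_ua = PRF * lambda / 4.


V_ua = 11503 * 0.025 / 4 = 71.9 m/s

71.9 m/s


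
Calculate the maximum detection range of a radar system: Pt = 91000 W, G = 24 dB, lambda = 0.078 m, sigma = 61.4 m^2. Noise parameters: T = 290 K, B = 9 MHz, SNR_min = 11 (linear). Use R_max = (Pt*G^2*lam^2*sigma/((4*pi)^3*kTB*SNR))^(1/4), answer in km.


G_lin = 10^(24/10) = 251.188643
R^4 = 91000 * 251.188643^2 * 0.078^2 * 61.4 / ((4*pi)^3 * 1.38e-23 * 290 * 9000000.0 * 11)
R^4 = 2.72808e18 m^4
R_max = (2.72808e18)^(1/4) = 40641.0 m = 40.6 km

40.6 km


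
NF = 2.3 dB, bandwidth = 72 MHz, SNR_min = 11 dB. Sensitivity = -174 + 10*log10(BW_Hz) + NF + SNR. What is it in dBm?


10*log10(72000000.0) = 78.57
S = -174 + 78.57 + 2.3 + 11 = -82.1 dBm

-82.1 dBm


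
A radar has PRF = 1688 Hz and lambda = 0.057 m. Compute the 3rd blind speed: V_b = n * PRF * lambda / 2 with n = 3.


V_blind = 3 * 1688 * 0.057 / 2 = 144.3 m/s

144.3 m/s


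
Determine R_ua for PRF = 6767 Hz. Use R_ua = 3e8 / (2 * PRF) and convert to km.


R_ua = 3e8 / (2 * 6767) = 22166.4 m = 22.2 km

22.2 km


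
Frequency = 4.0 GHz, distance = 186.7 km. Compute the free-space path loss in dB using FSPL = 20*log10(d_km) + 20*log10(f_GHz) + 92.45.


20*log10(186.7) = 45.42
20*log10(4.0) = 12.04
FSPL = 149.9 dB

149.9 dB


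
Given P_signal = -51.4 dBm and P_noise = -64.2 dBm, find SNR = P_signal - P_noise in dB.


SNR = -51.4 - (-64.2) = 12.8 dB

12.8 dB


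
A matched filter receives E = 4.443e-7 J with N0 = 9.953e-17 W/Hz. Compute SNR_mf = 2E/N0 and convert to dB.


SNR_lin = 2 * 4.443e-7 / 9.953e-17 = 8.928e9
SNR_dB = 10*log10(8.928e9) = 99.5 dB

99.5 dB


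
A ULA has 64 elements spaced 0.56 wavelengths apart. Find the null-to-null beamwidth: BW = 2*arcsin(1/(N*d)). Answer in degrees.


1/(N*d) = 1/(64*0.56) = 0.027902
BW = 2*arcsin(0.027902) = 3.2 degrees

3.2 degrees


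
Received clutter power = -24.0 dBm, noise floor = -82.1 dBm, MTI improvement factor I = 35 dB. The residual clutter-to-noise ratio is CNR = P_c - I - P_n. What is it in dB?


CNR = -24.0 - 35 - (-82.1) = 23.1 dB

23.1 dB


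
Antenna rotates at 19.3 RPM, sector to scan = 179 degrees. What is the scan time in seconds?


t = 179 / (19.3 * 360) * 60 = 1.55 s

1.55 s


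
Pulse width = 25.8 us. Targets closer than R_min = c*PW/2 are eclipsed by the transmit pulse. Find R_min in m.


R_min = 3e8 * 25.8e-6 / 2 = 3870.0 m

3870.0 m


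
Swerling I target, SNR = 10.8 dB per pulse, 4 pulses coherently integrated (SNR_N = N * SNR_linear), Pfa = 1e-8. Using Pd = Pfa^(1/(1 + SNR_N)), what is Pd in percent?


SNR_lin = 10^(10.8/10) = 12.02264
SNR_N = 4 * 12.02264 = 48.09056
1/(1 + SNR_N) = 1/49.09056 = 0.0203705
Pd = (1e-8)^0.0203705 = 0.68713
Pd = 68.7%

68.7%


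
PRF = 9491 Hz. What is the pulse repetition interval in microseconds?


PRI = 1/9491 = 0.000105363 s = 105.4 us

105.4 us


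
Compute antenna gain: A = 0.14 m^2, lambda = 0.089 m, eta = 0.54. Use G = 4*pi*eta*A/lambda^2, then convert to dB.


G_linear = 4*pi*0.54*0.14/0.089^2 = 119.94
G_dB = 10*log10(119.94) = 20.8 dB

20.8 dB


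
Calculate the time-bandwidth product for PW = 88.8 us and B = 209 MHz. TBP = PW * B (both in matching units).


TBP = 88.8 * 209 = 18559.2

18559.2


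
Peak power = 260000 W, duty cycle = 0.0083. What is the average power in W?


P_avg = 260000 * 0.0083 = 2158.0 W

2158.0 W


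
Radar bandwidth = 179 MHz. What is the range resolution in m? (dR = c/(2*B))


dR = 3e8 / (2 * 179000000.0) = 0.84 m

0.84 m


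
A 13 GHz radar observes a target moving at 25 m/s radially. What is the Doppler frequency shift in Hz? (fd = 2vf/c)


fd = 2 * 25 * 13000000000.0 / 3e8 = 2166.7 Hz

2166.7 Hz


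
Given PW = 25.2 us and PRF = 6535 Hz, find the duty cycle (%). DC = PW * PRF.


DC = 25.2e-6 * 6535 * 100 = 16.47%

16.47%


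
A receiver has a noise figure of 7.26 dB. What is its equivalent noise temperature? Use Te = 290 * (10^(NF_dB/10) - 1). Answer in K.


NF_lin = 10^(7.26/10) = 5.321083
Te = 290 * (5.321083 - 1) = 1253.1 K

1253.1 K


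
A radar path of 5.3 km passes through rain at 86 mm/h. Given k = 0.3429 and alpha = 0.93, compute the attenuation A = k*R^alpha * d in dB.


gamma = 0.3429 * 86^0.93 = 21.589921 dB/km
A = 21.589921 * 5.3 = 114.43 dB

114.43 dB


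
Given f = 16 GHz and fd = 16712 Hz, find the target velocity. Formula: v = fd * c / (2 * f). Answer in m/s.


v = 16712 * 3e8 / (2 * 16000000000.0) = 156.7 m/s

156.7 m/s


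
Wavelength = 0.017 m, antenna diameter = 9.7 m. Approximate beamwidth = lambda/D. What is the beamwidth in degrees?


BW_rad = 0.017 / 9.7 = 0.001753
BW_deg = 0.1 degrees

0.1 degrees


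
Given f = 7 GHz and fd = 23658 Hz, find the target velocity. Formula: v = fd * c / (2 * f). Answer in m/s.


v = 23658 * 3e8 / (2 * 7000000000.0) = 507.0 m/s

507.0 m/s


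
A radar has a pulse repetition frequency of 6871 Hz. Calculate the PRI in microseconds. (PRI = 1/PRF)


PRI = 1/6871 = 0.0001455392 s = 145.5 us

145.5 us


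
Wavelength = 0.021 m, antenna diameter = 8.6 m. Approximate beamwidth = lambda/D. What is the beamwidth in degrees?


BW_rad = 0.021 / 8.6 = 0.002442
BW_deg = 0.14 degrees

0.14 degrees


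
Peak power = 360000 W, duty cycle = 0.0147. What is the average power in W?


P_avg = 360000 * 0.0147 = 5292.0 W

5292.0 W


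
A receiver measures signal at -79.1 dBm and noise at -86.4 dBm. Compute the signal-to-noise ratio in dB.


SNR = -79.1 - (-86.4) = 7.3 dB

7.3 dB


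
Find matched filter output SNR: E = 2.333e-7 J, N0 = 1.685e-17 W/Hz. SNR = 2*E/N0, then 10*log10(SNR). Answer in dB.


SNR_lin = 2 * 2.333e-7 / 1.685e-17 = 2.769e10
SNR_dB = 10*log10(2.769e10) = 104.4 dB

104.4 dB


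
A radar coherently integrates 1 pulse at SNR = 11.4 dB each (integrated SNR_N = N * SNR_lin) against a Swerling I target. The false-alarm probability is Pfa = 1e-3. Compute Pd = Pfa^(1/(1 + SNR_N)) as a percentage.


SNR_lin = 10^(11.4/10) = 13.80384
SNR_N = 1 * 13.80384 = 13.80384
1/(1 + SNR_N) = 1/14.80384 = 0.06755
Pd = (1e-3)^0.06755 = 0.62712
Pd = 62.7%

62.7%


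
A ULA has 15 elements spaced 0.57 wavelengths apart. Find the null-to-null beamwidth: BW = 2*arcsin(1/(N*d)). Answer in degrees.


1/(N*d) = 1/(15*0.57) = 0.116959
BW = 2*arcsin(0.116959) = 13.4 degrees

13.4 degrees


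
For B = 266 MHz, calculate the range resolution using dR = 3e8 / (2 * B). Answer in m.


dR = 3e8 / (2 * 266000000.0) = 0.56 m

0.56 m


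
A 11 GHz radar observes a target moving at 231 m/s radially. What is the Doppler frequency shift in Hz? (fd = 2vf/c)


fd = 2 * 231 * 11000000000.0 / 3e8 = 16940.0 Hz

16940.0 Hz


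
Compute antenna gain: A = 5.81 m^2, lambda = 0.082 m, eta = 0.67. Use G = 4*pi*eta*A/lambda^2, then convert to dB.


G_linear = 4*pi*0.67*5.81/0.082^2 = 7275.0
G_dB = 10*log10(7275.0) = 38.6 dB

38.6 dB


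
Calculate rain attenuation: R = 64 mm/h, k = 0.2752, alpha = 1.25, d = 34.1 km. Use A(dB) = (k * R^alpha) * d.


gamma = 0.2752 * 64^1.25 = 49.816521 dB/km
A = 49.816521 * 34.1 = 1698.74 dB

1698.74 dB


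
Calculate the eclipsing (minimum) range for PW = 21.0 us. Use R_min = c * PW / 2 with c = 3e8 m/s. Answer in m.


R_min = 3e8 * 21.0e-6 / 2 = 3150.0 m

3150.0 m


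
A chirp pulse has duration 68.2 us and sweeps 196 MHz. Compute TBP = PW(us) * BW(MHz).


TBP = 68.2 * 196 = 13367.2

13367.2


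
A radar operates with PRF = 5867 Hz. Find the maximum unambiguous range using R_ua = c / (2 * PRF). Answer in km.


R_ua = 3e8 / (2 * 5867) = 25566.7 m = 25.6 km

25.6 km


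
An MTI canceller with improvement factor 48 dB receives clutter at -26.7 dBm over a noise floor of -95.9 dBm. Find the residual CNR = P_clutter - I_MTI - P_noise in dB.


CNR = -26.7 - 48 - (-95.9) = 21.2 dB

21.2 dB


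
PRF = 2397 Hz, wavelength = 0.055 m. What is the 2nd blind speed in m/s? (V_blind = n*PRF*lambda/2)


V_blind = 2 * 2397 * 0.055 / 2 = 131.8 m/s

131.8 m/s


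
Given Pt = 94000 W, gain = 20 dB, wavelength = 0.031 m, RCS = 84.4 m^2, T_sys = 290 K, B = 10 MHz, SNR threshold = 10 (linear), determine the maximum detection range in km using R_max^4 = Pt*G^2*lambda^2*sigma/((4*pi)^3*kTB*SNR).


G_lin = 10^(20/10) = 100.0
R^4 = 94000 * 100.0^2 * 0.031^2 * 84.4 / ((4*pi)^3 * 1.38e-23 * 290 * 10000000.0 * 10)
R^4 = 9.60035e16 m^4
R_max = (9.60035e16)^(1/4) = 17602.4 m = 17.6 km

17.6 km


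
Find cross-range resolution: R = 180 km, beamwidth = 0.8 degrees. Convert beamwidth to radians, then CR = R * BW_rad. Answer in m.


BW_rad = 0.013962634
CR = 180000 * 0.013962634 = 2513.3 m

2513.3 m


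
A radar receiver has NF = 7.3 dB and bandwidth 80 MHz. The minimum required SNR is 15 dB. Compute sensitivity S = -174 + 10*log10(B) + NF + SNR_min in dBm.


10*log10(80000000.0) = 79.03
S = -174 + 79.03 + 7.3 + 15 = -72.7 dBm

-72.7 dBm


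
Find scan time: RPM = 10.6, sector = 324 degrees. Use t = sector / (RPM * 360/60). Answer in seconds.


t = 324 / (10.6 * 360) * 60 = 5.09 s

5.09 s


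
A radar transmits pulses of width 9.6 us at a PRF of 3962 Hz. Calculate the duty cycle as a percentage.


DC = 9.6e-6 * 3962 * 100 = 3.8%

3.8%


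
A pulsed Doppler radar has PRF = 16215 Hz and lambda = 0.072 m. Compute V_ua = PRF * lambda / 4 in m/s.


V_ua = 16215 * 0.072 / 4 = 291.9 m/s

291.9 m/s


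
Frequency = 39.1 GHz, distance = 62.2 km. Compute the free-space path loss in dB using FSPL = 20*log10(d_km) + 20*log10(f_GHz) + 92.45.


20*log10(62.2) = 35.88
20*log10(39.1) = 31.84
FSPL = 160.2 dB

160.2 dB


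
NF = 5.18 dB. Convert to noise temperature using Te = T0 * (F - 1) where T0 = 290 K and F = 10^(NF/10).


NF_lin = 10^(5.18/10) = 3.296097
Te = 290 * (3.296097 - 1) = 665.9 K

665.9 K


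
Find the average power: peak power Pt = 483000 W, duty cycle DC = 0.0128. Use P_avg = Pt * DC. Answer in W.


P_avg = 483000 * 0.0128 = 6182.4 W

6182.4 W


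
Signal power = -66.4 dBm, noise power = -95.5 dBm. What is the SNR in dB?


SNR = -66.4 - (-95.5) = 29.1 dB

29.1 dB


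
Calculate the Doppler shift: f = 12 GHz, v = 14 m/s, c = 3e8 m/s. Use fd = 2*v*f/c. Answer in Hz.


fd = 2 * 14 * 12000000000.0 / 3e8 = 1120.0 Hz

1120.0 Hz


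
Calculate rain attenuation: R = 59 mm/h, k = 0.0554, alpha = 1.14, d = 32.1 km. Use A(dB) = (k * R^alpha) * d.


gamma = 0.0554 * 59^1.14 = 5.784703 dB/km
A = 5.784703 * 32.1 = 185.69 dB

185.69 dB


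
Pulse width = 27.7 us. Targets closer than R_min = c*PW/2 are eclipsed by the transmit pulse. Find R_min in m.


R_min = 3e8 * 27.7e-6 / 2 = 4155.0 m

4155.0 m


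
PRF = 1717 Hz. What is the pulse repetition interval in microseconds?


PRI = 1/1717 = 0.0005824112 s = 582.4 us

582.4 us


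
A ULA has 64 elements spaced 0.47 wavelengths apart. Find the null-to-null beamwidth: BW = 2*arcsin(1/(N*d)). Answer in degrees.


1/(N*d) = 1/(64*0.47) = 0.033245
BW = 2*arcsin(0.033245) = 3.8 degrees

3.8 degrees


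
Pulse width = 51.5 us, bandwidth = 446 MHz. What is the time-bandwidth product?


TBP = 51.5 * 446 = 22969.0

22969.0


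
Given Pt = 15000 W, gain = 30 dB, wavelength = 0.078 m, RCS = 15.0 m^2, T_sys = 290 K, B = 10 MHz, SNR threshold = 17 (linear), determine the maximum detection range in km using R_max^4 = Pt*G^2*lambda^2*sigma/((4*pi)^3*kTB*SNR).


G_lin = 10^(30/10) = 1000.0
R^4 = 15000 * 1000.0^2 * 0.078^2 * 15.0 / ((4*pi)^3 * 1.38e-23 * 290 * 10000000.0 * 17)
R^4 = 1.01395e18 m^4
R_max = (1.01395e18)^(1/4) = 31732.5 m = 31.7 km

31.7 km


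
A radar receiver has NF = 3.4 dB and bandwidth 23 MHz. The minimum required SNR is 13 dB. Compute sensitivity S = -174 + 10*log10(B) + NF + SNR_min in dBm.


10*log10(23000000.0) = 73.62
S = -174 + 73.62 + 3.4 + 13 = -84.0 dBm

-84.0 dBm


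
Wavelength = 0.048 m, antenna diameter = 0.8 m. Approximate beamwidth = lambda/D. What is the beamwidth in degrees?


BW_rad = 0.048 / 0.8 = 0.06
BW_deg = 3.44 degrees

3.44 degrees


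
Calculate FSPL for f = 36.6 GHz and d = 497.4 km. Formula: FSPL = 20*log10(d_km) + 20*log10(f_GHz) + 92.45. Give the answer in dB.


20*log10(497.4) = 53.93
20*log10(36.6) = 31.27
FSPL = 177.7 dB

177.7 dB


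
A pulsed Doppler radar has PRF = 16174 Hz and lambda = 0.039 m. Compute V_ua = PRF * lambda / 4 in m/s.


V_ua = 16174 * 0.039 / 4 = 157.7 m/s

157.7 m/s


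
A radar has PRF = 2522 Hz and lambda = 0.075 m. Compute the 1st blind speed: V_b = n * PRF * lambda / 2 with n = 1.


V_blind = 1 * 2522 * 0.075 / 2 = 94.6 m/s

94.6 m/s


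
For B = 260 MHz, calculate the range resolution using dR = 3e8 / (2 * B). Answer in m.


dR = 3e8 / (2 * 260000000.0) = 0.58 m

0.58 m


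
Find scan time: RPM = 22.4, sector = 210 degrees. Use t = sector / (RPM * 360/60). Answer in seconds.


t = 210 / (22.4 * 360) * 60 = 1.56 s

1.56 s


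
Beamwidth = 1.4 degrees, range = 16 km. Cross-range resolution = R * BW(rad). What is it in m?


BW_rad = 0.02443461
CR = 16000 * 0.02443461 = 391.0 m

391.0 m


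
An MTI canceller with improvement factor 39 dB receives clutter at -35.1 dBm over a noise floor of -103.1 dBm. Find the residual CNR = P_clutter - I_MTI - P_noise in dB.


CNR = -35.1 - 39 - (-103.1) = 29.0 dB

29.0 dB


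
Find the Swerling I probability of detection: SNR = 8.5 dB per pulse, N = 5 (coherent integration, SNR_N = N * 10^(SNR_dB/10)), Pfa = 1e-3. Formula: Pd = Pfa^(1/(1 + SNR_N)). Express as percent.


SNR_lin = 10^(8.5/10) = 7.07946
SNR_N = 5 * 7.07946 = 35.3973
1/(1 + SNR_N) = 1/36.3973 = 0.0274746
Pd = (1e-3)^0.0274746 = 0.82713
Pd = 82.7%

82.7%


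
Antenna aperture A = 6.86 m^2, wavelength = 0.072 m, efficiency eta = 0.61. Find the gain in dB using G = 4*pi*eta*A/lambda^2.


G_linear = 4*pi*0.61*6.86/0.072^2 = 10143.76
G_dB = 10*log10(10143.76) = 40.1 dB

40.1 dB


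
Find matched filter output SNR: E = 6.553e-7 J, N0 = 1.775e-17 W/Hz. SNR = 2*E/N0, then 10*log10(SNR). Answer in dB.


SNR_lin = 2 * 6.553e-7 / 1.775e-17 = 7.384e10
SNR_dB = 10*log10(7.384e10) = 108.7 dB

108.7 dB


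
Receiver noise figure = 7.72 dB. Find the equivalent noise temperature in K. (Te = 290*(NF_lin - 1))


NF_lin = 10^(7.72/10) = 5.915616
Te = 290 * (5.915616 - 1) = 1425.5 K

1425.5 K


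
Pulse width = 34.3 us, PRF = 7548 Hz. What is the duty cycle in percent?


DC = 34.3e-6 * 7548 * 100 = 25.89%

25.89%


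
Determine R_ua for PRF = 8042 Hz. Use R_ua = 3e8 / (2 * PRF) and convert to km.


R_ua = 3e8 / (2 * 8042) = 18652.1 m = 18.7 km

18.7 km


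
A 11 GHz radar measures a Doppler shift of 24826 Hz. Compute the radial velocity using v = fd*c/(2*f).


v = 24826 * 3e8 / (2 * 11000000000.0) = 338.5 m/s

338.5 m/s


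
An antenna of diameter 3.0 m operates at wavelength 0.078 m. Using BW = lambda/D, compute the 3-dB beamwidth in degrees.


BW_rad = 0.078 / 3.0 = 0.026
BW_deg = 1.49 degrees

1.49 degrees


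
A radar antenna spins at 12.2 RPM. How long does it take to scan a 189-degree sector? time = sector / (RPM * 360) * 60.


t = 189 / (12.2 * 360) * 60 = 2.58 s

2.58 s


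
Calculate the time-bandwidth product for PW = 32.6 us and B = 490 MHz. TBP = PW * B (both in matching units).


TBP = 32.6 * 490 = 15974.0

15974.0


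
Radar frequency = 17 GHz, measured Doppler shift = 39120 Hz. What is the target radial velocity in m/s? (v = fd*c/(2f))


v = 39120 * 3e8 / (2 * 17000000000.0) = 345.2 m/s

345.2 m/s


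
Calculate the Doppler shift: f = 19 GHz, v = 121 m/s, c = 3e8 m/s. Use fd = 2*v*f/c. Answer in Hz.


fd = 2 * 121 * 19000000000.0 / 3e8 = 15326.7 Hz

15326.7 Hz


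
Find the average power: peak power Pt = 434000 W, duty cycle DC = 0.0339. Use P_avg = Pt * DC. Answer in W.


P_avg = 434000 * 0.0339 = 14712.6 W

14712.6 W


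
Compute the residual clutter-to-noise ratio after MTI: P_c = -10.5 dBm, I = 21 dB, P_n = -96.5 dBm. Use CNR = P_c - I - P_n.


CNR = -10.5 - 21 - (-96.5) = 65.0 dB

65.0 dB


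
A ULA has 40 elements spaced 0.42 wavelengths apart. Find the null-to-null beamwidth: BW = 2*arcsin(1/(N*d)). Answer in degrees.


1/(N*d) = 1/(40*0.42) = 0.059524
BW = 2*arcsin(0.059524) = 6.8 degrees

6.8 degrees


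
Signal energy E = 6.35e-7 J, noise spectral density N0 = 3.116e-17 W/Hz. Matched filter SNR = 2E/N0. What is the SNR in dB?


SNR_lin = 2 * 6.35e-7 / 3.116e-17 = 4.076e10
SNR_dB = 10*log10(4.076e10) = 106.1 dB

106.1 dB


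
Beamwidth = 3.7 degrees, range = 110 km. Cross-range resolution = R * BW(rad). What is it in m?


BW_rad = 0.064577182
CR = 110000 * 0.064577182 = 7103.5 m

7103.5 m


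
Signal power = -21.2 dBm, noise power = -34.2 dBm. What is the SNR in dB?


SNR = -21.2 - (-34.2) = 13.0 dB

13.0 dB


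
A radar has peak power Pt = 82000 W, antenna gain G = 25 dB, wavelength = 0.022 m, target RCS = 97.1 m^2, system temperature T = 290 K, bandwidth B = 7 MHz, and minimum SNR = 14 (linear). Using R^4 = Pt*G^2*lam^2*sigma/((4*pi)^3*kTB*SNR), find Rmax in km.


G_lin = 10^(25/10) = 316.227766
R^4 = 82000 * 316.227766^2 * 0.022^2 * 97.1 / ((4*pi)^3 * 1.38e-23 * 290 * 7000000.0 * 14)
R^4 = 4.9516e17 m^4
R_max = (4.9516e17)^(1/4) = 26526.9 m = 26.5 km

26.5 km


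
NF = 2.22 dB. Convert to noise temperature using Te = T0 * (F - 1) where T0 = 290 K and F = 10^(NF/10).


NF_lin = 10^(2.22/10) = 1.667247
Te = 290 * (1.667247 - 1) = 193.5 K

193.5 K


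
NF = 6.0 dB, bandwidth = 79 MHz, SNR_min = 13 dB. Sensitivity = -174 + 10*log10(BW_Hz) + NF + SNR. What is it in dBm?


10*log10(79000000.0) = 78.98
S = -174 + 78.98 + 6.0 + 13 = -76.0 dBm

-76.0 dBm


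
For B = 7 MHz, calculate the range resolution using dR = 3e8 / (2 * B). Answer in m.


dR = 3e8 / (2 * 7000000.0) = 21.43 m

21.43 m


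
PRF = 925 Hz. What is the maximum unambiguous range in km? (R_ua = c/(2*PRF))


R_ua = 3e8 / (2 * 925) = 162162.2 m = 162.2 km

162.2 km


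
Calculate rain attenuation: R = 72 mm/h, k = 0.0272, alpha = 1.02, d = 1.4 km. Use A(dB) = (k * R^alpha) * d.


gamma = 0.0272 * 72^1.02 = 2.133281 dB/km
A = 2.133281 * 1.4 = 2.99 dB

2.99 dB


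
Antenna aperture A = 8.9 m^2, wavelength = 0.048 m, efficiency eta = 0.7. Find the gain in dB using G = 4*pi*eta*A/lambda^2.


G_linear = 4*pi*0.7*8.9/0.048^2 = 33979.38
G_dB = 10*log10(33979.38) = 45.3 dB

45.3 dB


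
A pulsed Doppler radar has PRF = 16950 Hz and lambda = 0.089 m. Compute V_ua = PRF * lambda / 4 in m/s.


V_ua = 16950 * 0.089 / 4 = 377.1 m/s

377.1 m/s


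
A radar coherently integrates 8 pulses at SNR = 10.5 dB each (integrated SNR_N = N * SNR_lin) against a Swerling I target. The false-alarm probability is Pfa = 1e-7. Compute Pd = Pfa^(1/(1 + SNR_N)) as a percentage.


SNR_lin = 10^(10.5/10) = 11.22018
SNR_N = 8 * 11.22018 = 89.76144
1/(1 + SNR_N) = 1/90.76144 = 0.0110179
Pd = (1e-7)^0.0110179 = 0.83729
Pd = 83.7%

83.7%


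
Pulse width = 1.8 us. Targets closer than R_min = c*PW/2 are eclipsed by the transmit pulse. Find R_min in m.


R_min = 3e8 * 1.8e-6 / 2 = 270.0 m

270.0 m


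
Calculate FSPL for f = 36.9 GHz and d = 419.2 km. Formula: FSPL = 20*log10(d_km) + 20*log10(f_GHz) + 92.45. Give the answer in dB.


20*log10(419.2) = 52.45
20*log10(36.9) = 31.34
FSPL = 176.2 dB

176.2 dB


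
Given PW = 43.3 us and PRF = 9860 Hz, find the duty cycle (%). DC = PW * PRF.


DC = 43.3e-6 * 9860 * 100 = 42.69%

42.69%


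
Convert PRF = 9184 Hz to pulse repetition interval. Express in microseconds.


PRI = 1/9184 = 0.000108885 s = 108.9 us

108.9 us


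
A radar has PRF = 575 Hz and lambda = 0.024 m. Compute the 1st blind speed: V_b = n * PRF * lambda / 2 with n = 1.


V_blind = 1 * 575 * 0.024 / 2 = 6.9 m/s

6.9 m/s


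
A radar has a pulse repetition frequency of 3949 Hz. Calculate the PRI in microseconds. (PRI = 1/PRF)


PRI = 1/3949 = 0.0002532287 s = 253.2 us

253.2 us


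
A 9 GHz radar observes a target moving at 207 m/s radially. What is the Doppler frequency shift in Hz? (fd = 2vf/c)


fd = 2 * 207 * 9000000000.0 / 3e8 = 12420.0 Hz

12420.0 Hz


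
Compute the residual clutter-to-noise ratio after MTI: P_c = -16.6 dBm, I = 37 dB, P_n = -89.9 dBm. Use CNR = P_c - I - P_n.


CNR = -16.6 - 37 - (-89.9) = 36.3 dB

36.3 dB


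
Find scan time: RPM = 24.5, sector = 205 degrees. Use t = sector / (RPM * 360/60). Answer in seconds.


t = 205 / (24.5 * 360) * 60 = 1.39 s

1.39 s


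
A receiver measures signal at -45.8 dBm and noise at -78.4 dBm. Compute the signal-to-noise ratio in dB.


SNR = -45.8 - (-78.4) = 32.6 dB

32.6 dB


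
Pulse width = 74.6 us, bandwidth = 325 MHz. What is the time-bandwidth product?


TBP = 74.6 * 325 = 24245.0

24245.0


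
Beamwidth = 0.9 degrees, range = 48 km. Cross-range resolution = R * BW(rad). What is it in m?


BW_rad = 0.015707963
CR = 48000 * 0.015707963 = 754.0 m

754.0 m


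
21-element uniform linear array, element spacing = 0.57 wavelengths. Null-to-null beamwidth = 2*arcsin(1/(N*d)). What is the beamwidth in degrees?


1/(N*d) = 1/(21*0.57) = 0.083542
BW = 2*arcsin(0.083542) = 9.6 degrees

9.6 degrees


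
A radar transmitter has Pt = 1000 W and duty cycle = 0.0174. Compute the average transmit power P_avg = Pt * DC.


P_avg = 1000 * 0.0174 = 17.4 W

17.4 W


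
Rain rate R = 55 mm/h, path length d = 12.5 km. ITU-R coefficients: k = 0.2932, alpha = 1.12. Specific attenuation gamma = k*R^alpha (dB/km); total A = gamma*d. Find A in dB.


gamma = 0.2932 * 55^1.12 = 26.083759 dB/km
A = 26.083759 * 12.5 = 326.05 dB

326.05 dB


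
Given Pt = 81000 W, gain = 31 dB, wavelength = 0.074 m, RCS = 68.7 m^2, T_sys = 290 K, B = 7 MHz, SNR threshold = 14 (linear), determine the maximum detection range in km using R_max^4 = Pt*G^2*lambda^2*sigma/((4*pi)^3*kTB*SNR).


G_lin = 10^(31/10) = 1258.925412
R^4 = 81000 * 1258.925412^2 * 0.074^2 * 68.7 / ((4*pi)^3 * 1.38e-23 * 290 * 7000000.0 * 14)
R^4 = 6.20544e19 m^4
R_max = (6.20544e19)^(1/4) = 88755.1 m = 88.8 km

88.8 km


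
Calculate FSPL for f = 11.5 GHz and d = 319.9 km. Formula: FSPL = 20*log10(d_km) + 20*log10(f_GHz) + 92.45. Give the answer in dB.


20*log10(319.9) = 50.1
20*log10(11.5) = 21.21
FSPL = 163.8 dB

163.8 dB


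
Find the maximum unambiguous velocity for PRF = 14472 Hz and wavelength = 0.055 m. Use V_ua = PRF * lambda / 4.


V_ua = 14472 * 0.055 / 4 = 199.0 m/s

199.0 m/s


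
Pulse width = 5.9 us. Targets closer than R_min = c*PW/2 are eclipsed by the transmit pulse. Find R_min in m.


R_min = 3e8 * 5.9e-6 / 2 = 885.0 m

885.0 m


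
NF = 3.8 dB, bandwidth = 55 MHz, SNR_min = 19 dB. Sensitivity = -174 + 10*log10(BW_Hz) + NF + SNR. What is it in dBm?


10*log10(55000000.0) = 77.4
S = -174 + 77.4 + 3.8 + 19 = -73.8 dBm

-73.8 dBm


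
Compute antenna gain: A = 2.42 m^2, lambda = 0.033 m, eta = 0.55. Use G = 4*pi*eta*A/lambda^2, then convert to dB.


G_linear = 4*pi*0.55*2.42/0.033^2 = 15358.9
G_dB = 10*log10(15358.9) = 41.9 dB

41.9 dB


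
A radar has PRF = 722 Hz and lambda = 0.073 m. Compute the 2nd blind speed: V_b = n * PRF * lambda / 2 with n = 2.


V_blind = 2 * 722 * 0.073 / 2 = 52.7 m/s

52.7 m/s


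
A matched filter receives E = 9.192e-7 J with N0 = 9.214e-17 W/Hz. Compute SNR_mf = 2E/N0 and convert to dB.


SNR_lin = 2 * 9.192e-7 / 9.214e-17 = 1.995e10
SNR_dB = 10*log10(1.995e10) = 103.0 dB

103.0 dB
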